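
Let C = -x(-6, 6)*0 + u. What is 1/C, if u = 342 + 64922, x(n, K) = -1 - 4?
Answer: 1/65264 ≈ 1.5322e-5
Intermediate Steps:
x(n, K) = -5
u = 65264
C = 65264 (C = -1*(-5)*0 + 65264 = 5*0 + 65264 = 0 + 65264 = 65264)
1/C = 1/65264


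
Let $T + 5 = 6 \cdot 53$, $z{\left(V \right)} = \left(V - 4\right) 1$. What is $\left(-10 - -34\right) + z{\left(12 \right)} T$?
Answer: $2528$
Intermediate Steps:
$z{\left(V \right)} = -4 + V$ ($z{\left(V \right)} = \left(-4 + V\right) 1 = -4 + V$)
$T = 313$ ($T = -5 + 6 \cdot 53 = -5 + 318 = 313$)
$\left(-10 - -34\right) + z{\left(12 \right)} T = \left(-10 - -34\right) + \left(-4 + 12\right) 313 = \left(-10 + 34\right) + 8 \cdot 313 = 24 + 2504 = 2528$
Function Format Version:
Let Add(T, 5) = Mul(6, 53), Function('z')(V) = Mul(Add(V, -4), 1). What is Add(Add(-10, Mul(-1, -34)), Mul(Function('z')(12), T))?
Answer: 2528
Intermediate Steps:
Function('z')(V) = Add(-4, V) (Function('z')(V) = Mul(Add(-4, V), 1) = Add(-4, V))
T = 313 (T = Add(-5, Mul(6, 53)) = Add(-5, 318) = 313)
Add(Add(-10, Mul(-1, -34)), Mul(Function('z')(12), T)) = Add(Add(-10, Mul(-1, -34)), Mul(Add(-4, 12), 313)) = Add(Add(-10, 34), Mul(8, 313)) = Add(24, 2504) = 2528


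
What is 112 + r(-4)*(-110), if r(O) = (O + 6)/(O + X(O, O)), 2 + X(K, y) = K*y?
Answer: 90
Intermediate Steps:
X(K, y) = -2 + K*y
r(O) = (6 + O)/(-2 + O + O**2) (r(O) = (O + 6)/(O + (-2 + O*O)) = (6 + O)/(O + (-2 + O**2)) = (6 + O)/(-2 + O + O**2))
112 + r(-4)*(-110) = 112 + ((6 - 4)/(-2 - 4 + (-4)**2))*(-110) = 112 + (2/(-2 - 4 + 16))*(-110) = 112 + (2/10)*(-110) = 112 + ((1/10)*2)*(-110) = 112 + (1/5)*(-110) = 112 - 22 = 90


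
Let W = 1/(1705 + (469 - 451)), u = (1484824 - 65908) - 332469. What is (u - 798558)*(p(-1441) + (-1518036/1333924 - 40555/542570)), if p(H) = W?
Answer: -84011288087996547/240736743298 ≈ -3.4898e+5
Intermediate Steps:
u = 1086447 (u = 1418916 - 332469 = 1086447)
W = 1/1723 (W = 1/(1705 + 18) = 1/1723 ≈ 0.00058038)
p(H) = 1/1723
(u - 798558)*(p(-1441) + (-1518036/1333924 - 40555/542570)) = (1086447 - 798558)*(1/1723 + (-1518036/1333924 - 40555/542570)) = 287889*(1/1723 + (-1518036*1/1333924 - 40555*1/542570)) = 287889*(1/1723 + (-10257/9013 - 8111/108514)) = 287889*(1/1723 - 1186132541/978036682) = 287889*(-2042728331461/1685157203086) = -84011288087996547/240736743298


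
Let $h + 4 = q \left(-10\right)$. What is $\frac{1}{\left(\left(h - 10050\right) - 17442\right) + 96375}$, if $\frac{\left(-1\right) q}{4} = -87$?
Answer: $\frac{1}{65399} \approx 1.5291 \cdot 10^{-5}$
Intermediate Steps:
$q = 348$ ($q = \left(-4\right) \left(-87\right) = 348$)
$h = -3484$ ($h = -4 + 348 \left(-10\right) = -4 - 3480 = -3484$)
$\frac{1}{\left(\left(h - 10050\right) - 17442\right) + 96375} = \frac{1}{\left(\left(-3484 - 10050\right) - 17442\right) + 96375} = \frac{1}{\left(-13534 - 17442\right) + 96375} = \frac{1}{-30976 + 96375} = \frac{1}{65399}$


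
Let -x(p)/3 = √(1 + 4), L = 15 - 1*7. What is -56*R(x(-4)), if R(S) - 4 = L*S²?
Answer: -20384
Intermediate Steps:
L = 8 (L = 15 - 7 = 8)
x(p) = -3*√5 (x(p) = -3*√(1 + 4) = -3*√5)
R(S) = 4 + 8*S²
-56*R(x(-4)) = -56*(4 + 8*(-3*√5)²) = -56*(4 + 8*45) = -56*(4 + 360) = -56*364 = -20384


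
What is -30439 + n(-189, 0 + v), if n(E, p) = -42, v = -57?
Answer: -30481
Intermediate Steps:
-30439 + n(-189, 0 + v) = -30439 - 42 = -30481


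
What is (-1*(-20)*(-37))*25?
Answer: -18500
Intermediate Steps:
(-1*(-20)*(-37))*25 = (20*(-37))*25 = -740*25 = -18500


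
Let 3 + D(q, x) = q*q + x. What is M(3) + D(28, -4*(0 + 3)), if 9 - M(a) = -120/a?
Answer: 818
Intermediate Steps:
M(a) = 9 + 120/a (M(a) = 9 - (-120)/a = 9 + 120/a)
D(q, x) = -3 + x + q² (D(q, x) = -3 + (q*q + x) = -3 + (q² + x) = -3 + (x + q²) = -3 + x + q²)
M(3) + D(28, -4*(0 + 3)) = (9 + 120/3) + (-3 - 4*(0 + 3) + 28²) = (9 + 120*(⅓)) + (-3 - 4*3 + 784) = (9 + 40) + (-3 - 12 + 784) = 49 + 769 = 818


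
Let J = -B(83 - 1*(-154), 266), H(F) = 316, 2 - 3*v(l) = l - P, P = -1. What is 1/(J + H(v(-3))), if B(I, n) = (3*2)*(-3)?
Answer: 1/334 ≈ 0.0029940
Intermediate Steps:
v(l) = ⅓ - l/3 (v(l) = ⅔ - (l - 1*(-1))/3 = ⅔ - (l + 1)/3 = ⅔ - (1 + l)/3 = ⅔ + (-⅓ - l/3) = ⅓ - l/3)
B(I, n) = -18 (B(I, n) = 6*(-3) = -18)
J = 18 (J = -1*(-18) = 18)
1/(J + H(v(-3))) = 1/(18 + 316) = 1/334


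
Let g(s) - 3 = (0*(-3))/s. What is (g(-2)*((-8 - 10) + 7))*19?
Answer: -627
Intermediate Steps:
g(s) = 3 (g(s) = 3 + (0*(-3))/s = 3 + 0/s = 3 + 0 = 3)
(g(-2)*((-8 - 10) + 7))*19 = (3*((-8 - 10) + 7))*19 = (3*(-18 + 7))*19 = (3*(-11))*19 = -33*19 = -627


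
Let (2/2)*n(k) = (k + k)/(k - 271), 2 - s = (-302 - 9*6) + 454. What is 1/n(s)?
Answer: 367/192 ≈ 1.9115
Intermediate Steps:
s = -96 (s = 2 - ((-302 - 9*6) + 454) = 2 - ((-302 - 54) + 454) = 2 - (-356 + 454) = 2 - 1*98 = 2 - 98 = -96)
n(k) = 2*k/(-271 + k) (n(k) = (k + k)/(k - 271) = (2*k)/(-271 + k) = 2*k/(-271 + k))
1/n(s) = 1/(2*(-96)/(-271 - 96)) = 1/(2*(-96)/(-367)) = 1/(2*(-96)*(-1/367)) = 1/(192/367) = 367/192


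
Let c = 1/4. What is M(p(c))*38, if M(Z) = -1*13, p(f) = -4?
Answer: -494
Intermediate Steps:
c = 1/4 ≈ 0.25000
M(Z) = -13
M(p(c))*38 = -13*38 = -494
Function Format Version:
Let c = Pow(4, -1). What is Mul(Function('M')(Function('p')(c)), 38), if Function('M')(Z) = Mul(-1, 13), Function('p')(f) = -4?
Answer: -494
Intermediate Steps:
c = Rational(1, 4) ≈ 0.25000
Function('M')(Z) = -13
Mul(Function('M')(Function('p')(c)), 38) = Mul(-13, 38) = -494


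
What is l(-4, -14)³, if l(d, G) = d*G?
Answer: 175616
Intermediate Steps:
l(d, G) = G*d
l(-4, -14)³ = (-14*(-4))³ = 56³ = 175616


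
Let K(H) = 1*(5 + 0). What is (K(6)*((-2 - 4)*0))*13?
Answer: 0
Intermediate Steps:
K(H) = 5 (K(H) = 1*5 = 5)
(K(6)*((-2 - 4)*0))*13 = (5*((-2 - 4)*0))*13 = (5*(-6*0))*13 = (5*0)*13 = 0*13 = 0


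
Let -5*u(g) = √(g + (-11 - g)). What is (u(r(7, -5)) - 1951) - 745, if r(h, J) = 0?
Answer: -2696 - I*√11/5 ≈ -2696.0 - 0.66333*I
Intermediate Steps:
u(g) = -I*√11/5 (u(g) = -√(g + (-11 - g))/5 = -I*√11/5)
(u(r(7, -5)) - 1951) - 745 = (-I*√11/5 - 1951) - 745 = (-1951 - I*√11/5) - 745 = -2696 - I*√11/5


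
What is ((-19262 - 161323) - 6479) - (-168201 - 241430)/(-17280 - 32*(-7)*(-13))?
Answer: -3777605919/20192 ≈ -1.8708e+5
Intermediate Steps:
((-19262 - 161323) - 6479) - (-168201 - 241430)/(-17280 - 32*(-7)*(-13)) = (-180585 - 6479) - (-409631)/(-17280 + 224*(-13)) = -187064 - (-409631)/(-17280 - 2912) = -187064 - (-409631)/(-20192) = -187064 - (-409631)*(-1)/20192 = -187064 - 1*409631/20192 = -187064 - 409631/20192 = -3777605919/20192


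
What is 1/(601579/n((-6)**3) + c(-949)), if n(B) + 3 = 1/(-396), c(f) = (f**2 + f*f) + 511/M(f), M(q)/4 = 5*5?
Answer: 118900/190340996979 ≈ 6.2467e-7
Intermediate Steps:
M(q) = 100 (M(q) = 4*(5*5) = 4*25 = 100)
c(f) = 511/100 + 2*f**2 (c(f) = (f**2 + f*f) + 511/100 = (f**2 + f**2) + 511*(1/100) = 2*f**2 + 511/100 = 511/100 + 2*f**2)
n(B) = -1189/396 (n(B) = -3 + 1/(-396) = -3 - 1/396 = -1189/396)
1/(601579/n((-6)**3) + c(-949)) = 1/(601579/(-1189/396) + (511/100 + 2*(-949)**2)) = 1/(601579*(-396/1189) + (511/100 + 2*900601)) = 1/(-238225284/1189 + (511/100 + 1801202)) = 1/(-238225284/1189 + 180120711/100) = 1/(190340996979/118900) = 118900/190340996979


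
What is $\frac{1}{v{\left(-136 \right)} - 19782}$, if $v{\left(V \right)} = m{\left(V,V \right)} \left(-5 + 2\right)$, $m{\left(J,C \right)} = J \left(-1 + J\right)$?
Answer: $- \frac{1}{75678} \approx -1.3214 \cdot 10^{-5}$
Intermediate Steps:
$v{\left(V \right)} = - 3 V \left(-1 + V\right)$ ($v{\left(V \right)} = V \left(-1 + V\right) \left(-5 + 2\right) = V \left(-1 + V\right) \left(-3\right) = - 3 V \left(-1 + V\right)$)
$\frac{1}{v{\left(-136 \right)} - 19782} = \frac{1}{3 \left(-136\right) \left(1 - -136\right) - 19782} = \frac{1}{3 \left(-136\right) \left(1 + 136\right) - 19782} = \frac{1}{3 \left(-136\right) 137 - 19782} = \frac{1}{-55896 - 19782} = \frac{1}{-75678} = - \frac{1}{75678}$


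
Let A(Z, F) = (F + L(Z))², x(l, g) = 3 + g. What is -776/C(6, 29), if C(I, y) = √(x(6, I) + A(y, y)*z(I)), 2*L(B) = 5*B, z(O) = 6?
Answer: -776*√247290/123645 ≈ -3.1210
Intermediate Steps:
L(B) = 5*B/2 (L(B) = (5*B)/2 = 5*B/2)
A(Z, F) = (F + 5*Z/2)²
C(I, y) = √(3 + I + 147*y²/2) (C(I, y) = √((3 + I) + ((2*y + 5*y)²/4)*6) = √((3 + I) + ((7*y)²/4)*6) = √((3 + I) + ((49*y²)/4)*6) = √((3 + I) + (49*y²/4)*6) = √((3 + I) + 147*y²/2) = √(3 + I + 147*y²/2))
-776/C(6, 29) = -776*2/√(12 + 4*6 + 294*29²) = -776*2/√(12 + 24 + 294*841) = -776*2/√(12 + 24 + 247254) = -776*√247290/123645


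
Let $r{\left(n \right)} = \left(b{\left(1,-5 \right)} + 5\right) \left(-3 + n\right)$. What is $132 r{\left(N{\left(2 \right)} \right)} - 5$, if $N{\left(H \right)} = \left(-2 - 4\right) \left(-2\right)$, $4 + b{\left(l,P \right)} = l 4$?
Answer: $5935$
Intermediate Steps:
$b{\left(l,P \right)} = -4 + 4 l$ ($b{\left(l,P \right)} = -4 + l 4 = -4 + 4 l$)
$N{\left(H \right)} = 12$ ($N{\left(H \right)} = \left(-6\right) \left(-2\right) = 12$)
$r{\left(n \right)} = -15 + 5 n$ ($r{\left(n \right)} = \left(\left(-4 + 4 \cdot 1\right) + 5\right) \left(-3 + n\right) = \left(\left(-4 + 4\right) + 5\right) \left(-3 + n\right) = \left(0 + 5\right) \left(-3 + n\right) = 5 \left(-3 + n\right) = -15 + 5 n$)
$132 r{\left(N{\left(2 \right)} \right)} - 5 = 132 \left(-15 + 5 \cdot 12\right) - 5 = 132 \left(-15 + 60\right) - 5 = 132 \cdot 45 - 5 = 5940 - 5 = 5935$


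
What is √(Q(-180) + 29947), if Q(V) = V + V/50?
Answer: √744085/5 ≈ 172.52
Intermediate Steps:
Q(V) = 51*V/50 (Q(V) = V + V*(1/50) = V + V/50 = 51*V/50)
√(Q(-180) + 29947) = √((51/50)*(-180) + 29947) = √(-918/5 + 29947) = √(148817/5) = √744085/5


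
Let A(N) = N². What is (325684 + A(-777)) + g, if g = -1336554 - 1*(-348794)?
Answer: -58347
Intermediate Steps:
g = -987760 (g = -1336554 + 348794 = -987760)
(325684 + A(-777)) + g = (325684 + (-777)²) - 987760 = (325684 + 603729) - 987760 = 929413 - 987760 = -58347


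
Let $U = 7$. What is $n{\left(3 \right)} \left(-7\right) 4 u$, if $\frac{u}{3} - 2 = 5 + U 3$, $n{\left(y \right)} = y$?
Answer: $-7056$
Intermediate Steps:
$u = 84$ ($u = 6 + 3 \left(5 + 7 \cdot 3\right) = 6 + 3 \left(5 + 21\right) = 6 + 3 \cdot 26 = 6 + 78 = 84$)
$n{\left(3 \right)} \left(-7\right) 4 u = 3 \left(-7\right) 4 \cdot 84 = \left(-21\right) 4 \cdot 84 = \left(-84\right) 84 = -7056$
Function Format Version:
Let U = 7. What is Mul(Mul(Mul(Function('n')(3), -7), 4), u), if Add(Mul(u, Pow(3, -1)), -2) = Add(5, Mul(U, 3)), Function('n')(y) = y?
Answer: -7056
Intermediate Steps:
u = 84 (u = Add(6, Mul(3, Add(5, Mul(7, 3)))) = Add(6, Mul(3, Add(5, 21))) = Add(6, Mul(3, 26)) = Add(6, 78) = 84)
Mul(Mul(Mul(Function('n')(3), -7), 4), u) = Mul(Mul(Mul(3, -7), 4), 84) = Mul(Mul(-21, 4), 84) = Mul(-84, 84) = -7056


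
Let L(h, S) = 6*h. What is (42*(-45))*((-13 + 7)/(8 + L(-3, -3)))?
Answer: -1134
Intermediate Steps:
(42*(-45))*((-13 + 7)/(8 + L(-3, -3))) = (42*(-45))*((-13 + 7)/(8 + 6*(-3))) = -(-11340)/(8 - 18) = -(-11340)/(-10) = -(-11340)*(-1)/10 = -1890*3/5 = -1134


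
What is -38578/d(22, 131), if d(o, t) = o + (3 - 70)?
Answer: 38578/45 ≈ 857.29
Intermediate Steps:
d(o, t) = -67 + o (d(o, t) = o - 67 = -67 + o)
-38578/d(22, 131) = -38578/(-67 + 22) = -38578/(-45) = -38578*(-1/45) = 38578/45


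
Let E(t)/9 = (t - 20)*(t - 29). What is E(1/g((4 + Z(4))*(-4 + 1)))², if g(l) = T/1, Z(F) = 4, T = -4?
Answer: 7274895849/256 ≈ 2.8418e+7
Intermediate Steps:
g(l) = -4 (g(l) = -4/1 = -4*1 = -4)
E(t) = 9*(-29 + t)*(-20 + t) (E(t) = 9*((t - 20)*(t - 29)) = 9*((-20 + t)*(-29 + t)) = 9*((-29 + t)*(-20 + t)) = 9*(-29 + t)*(-20 + t))
E(1/g((4 + Z(4))*(-4 + 1)))² = (5220 - 441/(-4) + 9*(1/(-4))²)² = (5220 - 441*(-¼) + 9*(-¼)²)² = (5220 + 441/4 + 9*(1/16))² = (5220 + 441/4 + 9/16)² = (85293/16)² = 7274895849/256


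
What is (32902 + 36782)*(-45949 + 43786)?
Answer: -150726492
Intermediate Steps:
(32902 + 36782)*(-45949 + 43786) = 69684*(-2163) = -150726492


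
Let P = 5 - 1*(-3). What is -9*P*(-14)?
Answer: 1008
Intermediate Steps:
P = 8 (P = 5 + 3 = 8)
-9*P*(-14) = -9*8*(-14) = -72*(-14) = 1008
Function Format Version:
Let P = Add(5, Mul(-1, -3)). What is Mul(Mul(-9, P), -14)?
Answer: 1008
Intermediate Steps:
P = 8 (P = Add(5, 3) = 8)
Mul(Mul(-9, P), -14) = Mul(Mul(-9, 8), -14) = Mul(-72, -14) = 1008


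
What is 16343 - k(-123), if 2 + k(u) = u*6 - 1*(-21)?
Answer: 17062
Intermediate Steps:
k(u) = 19 + 6*u (k(u) = -2 + (u*6 - 1*(-21)) = -2 + (6*u + 21) = -2 + (21 + 6*u) = 19 + 6*u)
16343 - k(-123) = 16343 - (19 + 6*(-123)) = 16343 - (19 - 738) = 16343 - 1*(-719) = 16343 + 719 = 17062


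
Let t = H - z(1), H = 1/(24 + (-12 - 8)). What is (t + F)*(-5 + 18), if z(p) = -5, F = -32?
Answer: -1391/4 ≈ -347.75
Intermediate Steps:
H = ¼ (H = 1/(24 - 20) = 1/4 = ¼ ≈ 0.25000)
t = 21/4 (t = ¼ - 1*(-5) = ¼ + 5 = 21/4 ≈ 5.2500)
(t + F)*(-5 + 18) = (21/4 - 32)*(-5 + 18) = -107/4*13 = -1391/4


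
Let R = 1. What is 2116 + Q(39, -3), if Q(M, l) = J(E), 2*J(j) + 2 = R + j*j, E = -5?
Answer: 2128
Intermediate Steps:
J(j) = -1/2 + j**2/2 (J(j) = -1 + (1 + j*j)/2 = -1 + (1 + j**2)/2 = -1 + (1/2 + j**2/2) = -1/2 + j**2/2)
Q(M, l) = 12 (Q(M, l) = -1/2 + (1/2)*(-5)**2 = -1/2 + (1/2)*25 = -1/2 + 25/2 = 12)
2116 + Q(39, -3) = 2116 + 12 = 2128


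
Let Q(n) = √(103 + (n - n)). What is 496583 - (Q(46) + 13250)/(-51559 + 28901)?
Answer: 5625795432/11329 + √103/22658 ≈ 4.9658e+5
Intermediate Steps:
Q(n) = √103 (Q(n) = √(103 + 0) = √103)
496583 - (Q(46) + 13250)/(-51559 + 28901) = 496583 - (√103 + 13250)/(-51559 + 28901) = 496583 - (13250 + √103)/(-22658) = 496583 - (13250 + √103)*(-1)/22658 = 496583 - (-6625/11329 - √103/22658) = 496583 + (6625/11329 + √103/22658) = 5625795432/11329 + √103/22658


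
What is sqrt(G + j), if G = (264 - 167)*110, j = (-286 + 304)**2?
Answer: sqrt(10994) ≈ 104.85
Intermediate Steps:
j = 324 (j = 18**2 = 324)
G = 10670 (G = 97*110 = 10670)
sqrt(G + j) = sqrt(10670 + 324) = sqrt(10994)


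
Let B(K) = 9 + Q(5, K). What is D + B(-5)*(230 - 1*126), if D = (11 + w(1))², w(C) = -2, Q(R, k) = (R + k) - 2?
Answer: 809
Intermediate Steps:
Q(R, k) = -2 + R + k
B(K) = 12 + K (B(K) = 9 + (-2 + 5 + K) = 9 + (3 + K) = 12 + K)
D = 81 (D = (11 - 2)² = 9² = 81)
D + B(-5)*(230 - 1*126) = 81 + (12 - 5)*(230 - 1*126) = 81 + 7*(230 - 126) = 81 + 7*104 = 81 + 728 = 809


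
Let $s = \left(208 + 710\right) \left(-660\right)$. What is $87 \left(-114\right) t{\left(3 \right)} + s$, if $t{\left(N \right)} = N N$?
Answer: $-695142$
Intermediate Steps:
$t{\left(N \right)} = N^{2}$
$s = -605880$ ($s = 918 \left(-660\right) = -605880$)
$87 \left(-114\right) t{\left(3 \right)} + s = 87 \left(-114\right) 3^{2} - 605880 = \left(-9918\right) 9 - 605880 = -89262 - 605880 = -695142$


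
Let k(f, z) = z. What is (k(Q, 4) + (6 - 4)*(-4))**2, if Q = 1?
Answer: 16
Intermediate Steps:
(k(Q, 4) + (6 - 4)*(-4))**2 = (4 + (6 - 4)*(-4))**2 = (4 + 2*(-4))**2 = (4 - 8)**2 = (-4)**2 = 16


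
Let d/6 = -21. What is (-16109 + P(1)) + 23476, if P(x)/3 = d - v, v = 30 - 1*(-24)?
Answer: 6827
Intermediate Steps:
d = -126 (d = 6*(-21) = -126)
v = 54 (v = 30 + 24 = 54)
P(x) = -540 (P(x) = 3*(-126 - 1*54) = 3*(-126 - 54) = 3*(-180) = -540)
(-16109 + P(1)) + 23476 = (-16109 - 540) + 23476 = -16649 + 23476 = 6827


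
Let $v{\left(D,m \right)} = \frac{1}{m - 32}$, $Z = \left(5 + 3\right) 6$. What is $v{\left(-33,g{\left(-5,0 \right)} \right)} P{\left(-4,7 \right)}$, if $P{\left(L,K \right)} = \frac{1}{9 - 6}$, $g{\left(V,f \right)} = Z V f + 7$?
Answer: $- \frac{1}{75} \approx -0.013333$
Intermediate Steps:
$Z = 48$ ($Z = 8 \cdot 6 = 48$)
$g{\left(V,f \right)} = 7 + 48 V f$ ($g{\left(V,f \right)} = 48 V f + 7 = 7 + 48 V f$)
$P{\left(L,K \right)} = \frac{1}{3}$
$v{\left(D,m \right)} = \frac{1}{-32 + m}$
$v{\left(-33,g{\left(-5,0 \right)} \right)} P{\left(-4,7 \right)} = \frac{1}{-32 + \left(7 + 48 \left(-5\right) 0\right)} \frac{1}{3} = \frac{1}{-32 + \left(7 + 0\right)} \frac{1}{3} = \frac{1}{-32 + 7} \cdot \frac{1}{3} = \frac{1}{-25} \cdot \frac{1}{3} = \left(- \frac{1}{25}\right) \frac{1}{3} = - \frac{1}{75}$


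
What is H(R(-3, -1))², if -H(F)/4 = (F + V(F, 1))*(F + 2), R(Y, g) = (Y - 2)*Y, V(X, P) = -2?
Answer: 781456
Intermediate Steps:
R(Y, g) = Y*(-2 + Y) (R(Y, g) = (-2 + Y)*Y = Y*(-2 + Y))
H(F) = -4*(-2 + F)*(2 + F) (H(F) = -4*(F - 2)*(F + 2) = -4*(-2 + F)*(2 + F))
H(R(-3, -1))² = (16 - 4*9*(-2 - 3)²)² = (16 - 4*(-3*(-5))²)² = (16 - 4*15²)² = (16 - 4*225)² = (16 - 900)² = (-884)² = 781456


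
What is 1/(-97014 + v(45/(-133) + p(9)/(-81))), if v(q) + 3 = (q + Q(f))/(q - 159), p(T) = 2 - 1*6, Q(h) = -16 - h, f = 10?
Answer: -1716020/166482829129 ≈ -1.0307e-5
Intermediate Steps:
p(T) = -4 (p(T) = 2 - 6 = -4)
v(q) = -3 + (-26 + q)/(-159 + q) (v(q) = -3 + (q + (-16 - 1*10))/(q - 159) = -3 + (q + (-16 - 10))/(-159 + q) = -3 + (q - 26)/(-159 + q) = -3 + (-26 + q)/(-159 + q))
1/(-97014 + v(45/(-133) + p(9)/(-81))) = 1/(-97014 + (451 - 2*(45/(-133) - 4/(-81)))/(-159 + (45/(-133) - 4/(-81)))) = 1/(-97014 + (451 - 2*(45*(-1/133) - 4*(-1/81)))/(-159 + (45*(-1/133) - 4*(-1/81)))) = 1/(-97014 + (451 - 2*(-45/133 + 4/81))/(-159 + (-45/133 + 4/81))) = 1/(-97014 + (451 - 2*(-3113/10773))/(-159 - 3113/10773)) = 1/(-97014 + (451 + 6226/10773)/(-1716020/10773)) = 1/(-97014 - 10773/1716020*4864849/10773) = 1/(-97014 - 4864849/1716020) = 1/(-166482829129/1716020) = -1716020/166482829129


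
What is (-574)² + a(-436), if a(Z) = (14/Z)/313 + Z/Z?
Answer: 22481533611/68234 ≈ 3.2948e+5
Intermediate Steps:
a(Z) = 1 + 14/(313*Z) (a(Z) = (14/Z)*(1/313) + 1 = 14/(313*Z) + 1 = 1 + 14/(313*Z))
(-574)² + a(-436) = (-574)² + (14/313 - 436)/(-436) = 329476 - 1/436*(-136454/313) = 329476 + 68227/68234 = 22481533611/68234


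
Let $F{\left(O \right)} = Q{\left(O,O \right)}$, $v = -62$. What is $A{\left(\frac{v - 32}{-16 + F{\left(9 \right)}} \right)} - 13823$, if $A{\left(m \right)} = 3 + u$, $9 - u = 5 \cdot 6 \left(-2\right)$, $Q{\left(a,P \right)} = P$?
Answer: $-13751$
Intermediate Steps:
$F{\left(O \right)} = O$
$u = 69$ ($u = 9 - 5 \cdot 6 \left(-2\right) = 9 - 30 \left(-2\right) = 9 - -60 = 9 + 60 = 69$)
$A{\left(m \right)} = 72$ ($A{\left(m \right)} = 3 + 69 = 72$)
$A{\left(\frac{v - 32}{-16 + F{\left(9 \right)}} \right)} - 13823 = 72 - 13823 = -13751$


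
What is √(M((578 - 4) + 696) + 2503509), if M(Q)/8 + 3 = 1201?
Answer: √2513093 ≈ 1585.3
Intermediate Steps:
M(Q) = 9584 (M(Q) = -24 + 8*1201 = -24 + 9608 = 9584)
√(M((578 - 4) + 696) + 2503509) = √(9584 + 2503509) = √2513093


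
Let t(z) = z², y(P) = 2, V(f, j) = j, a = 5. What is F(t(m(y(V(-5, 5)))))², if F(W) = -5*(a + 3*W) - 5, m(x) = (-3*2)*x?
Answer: 4796100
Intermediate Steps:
m(x) = -6*x
F(W) = -30 - 15*W (F(W) = -5*(5 + 3*W) - 5 = (-25 - 15*W) - 5 = -30 - 15*W)
F(t(m(y(V(-5, 5)))))² = (-30 - 15*(-6*2)²)² = (-30 - 15*(-12)²)² = (-30 - 15*144)² = (-30 - 2160)² = (-2190)² = 4796100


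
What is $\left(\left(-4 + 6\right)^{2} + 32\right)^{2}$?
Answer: $1296$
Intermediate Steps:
$\left(\left(-4 + 6\right)^{2} + 32\right)^{2} = \left(2^{2} + 32\right)^{2} = \left(4 + 32\right)^{2} = 36^{2} = 1296$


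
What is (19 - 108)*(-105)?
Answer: 9345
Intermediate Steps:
(19 - 108)*(-105) = -89*(-105) = 9345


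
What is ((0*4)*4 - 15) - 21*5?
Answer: -120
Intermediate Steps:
((0*4)*4 - 15) - 21*5 = (0*4 - 15) - 105 = (0 - 15) - 105 = -15 - 105 = -120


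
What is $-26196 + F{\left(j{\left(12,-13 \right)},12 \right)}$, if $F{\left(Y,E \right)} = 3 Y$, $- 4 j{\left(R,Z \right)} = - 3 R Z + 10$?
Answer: $- \frac{53109}{2} \approx -26555.0$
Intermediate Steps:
$j{\left(R,Z \right)} = - \frac{5}{2} + \frac{3 R Z}{4}$ ($j{\left(R,Z \right)} = - \frac{- 3 R Z + 10}{4} = - \frac{10 - 3 R Z}{4} = - \frac{5}{2} + \frac{3 R Z}{4}$)
$-26196 + F{\left(j{\left(12,-13 \right)},12 \right)} = -26196 + 3 \left(- \frac{5}{2} + \frac{3}{4} \cdot 12 \left(-13\right)\right) = -26196 + 3 \left(- \frac{5}{2} - 117\right) = -26196 + 3 \left(- \frac{239}{2}\right) = -26196 - \frac{717}{2} = - \frac{53109}{2}$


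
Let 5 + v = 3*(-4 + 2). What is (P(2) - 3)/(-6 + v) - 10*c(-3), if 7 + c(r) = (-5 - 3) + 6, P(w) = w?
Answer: 1531/17 ≈ 90.059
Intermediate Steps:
v = -11 (v = -5 + 3*(-4 + 2) = -5 + 3*(-2) = -5 - 6 = -11)
c(r) = -9 (c(r) = -7 + ((-5 - 3) + 6) = -7 + (-8 + 6) = -7 - 2 = -9)
(P(2) - 3)/(-6 + v) - 10*c(-3) = (2 - 3)/(-6 - 11) - 10*(-9) = -1/(-17) + 90 = -1*(-1/17) + 90 = 1/17 + 90 = 1531/17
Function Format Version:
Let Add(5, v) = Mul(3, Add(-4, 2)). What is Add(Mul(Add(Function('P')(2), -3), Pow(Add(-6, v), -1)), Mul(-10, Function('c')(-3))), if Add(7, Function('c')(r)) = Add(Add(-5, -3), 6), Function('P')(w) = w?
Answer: Rational(1531, 17) ≈ 90.059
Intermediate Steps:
v = -11 (v = Add(-5, Mul(3, Add(-4, 2))) = Add(-5, Mul(3, -2)) = Add(-5, -6) = -11)
Function('c')(r) = -9 (Function('c')(r) = Add(-7, Add(Add(-5, -3), 6)) = Add(-7, Add(-8, 6)) = Add(-7, -2) = -9)
Add(Mul(Add(Function('P')(2), -3), Pow(Add(-6, v), -1)), Mul(-10, Function('c')(-3))) = Add(Mul(Add(2, -3), Pow(Add(-6, -11), -1)), Mul(-10, -9)) = Add(Mul(-1, Pow(-17, -1)), 90) = Add(Mul(-1, Rational(-1, 17)), 90) = Add(Rational(1, 17), 90) = Rational(1531, 17)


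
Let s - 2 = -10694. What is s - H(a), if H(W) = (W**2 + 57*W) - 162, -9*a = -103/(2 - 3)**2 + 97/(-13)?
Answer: -155783950/13689 ≈ -11380.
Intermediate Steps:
s = -10692 (s = 2 - 10694 = -10692)
a = 1436/117 (a = -(-103/(2 - 3)**2 + 97/(-13))/9 = -(-103/((-1)**2) + 97*(-1/13))/9 = -(-103/1 - 97/13)/9 = -(-103*1 - 97/13)/9 = -(-103 - 97/13)/9 = -1/9*(-1436/13) = 1436/117 ≈ 12.273)
H(W) = -162 + W**2 + 57*W
s - H(a) = -10692 - (-162 + (1436/117)**2 + 57*(1436/117)) = -10692 - (-162 + 2062096/13689 + 27284/39) = -10692 - 1*9421162/13689 = -10692 - 9421162/13689 = -155783950/13689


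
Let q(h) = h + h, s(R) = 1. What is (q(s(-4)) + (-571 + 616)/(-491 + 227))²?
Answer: 25921/7744 ≈ 3.3472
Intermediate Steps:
q(h) = 2*h
(q(s(-4)) + (-571 + 616)/(-491 + 227))² = (2*1 + (-571 + 616)/(-491 + 227))² = (2 + 45/(-264))² = (2 + 45*(-1/264))² = (2 - 15/88)² = (161/88)² = 25921/7744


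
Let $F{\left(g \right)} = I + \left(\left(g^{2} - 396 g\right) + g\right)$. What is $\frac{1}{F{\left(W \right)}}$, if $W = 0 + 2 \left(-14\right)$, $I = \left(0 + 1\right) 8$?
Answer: $\frac{1}{11852} \approx 8.4374 \cdot 10^{-5}$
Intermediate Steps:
$I = 8$ ($I = 1 \cdot 8 = 8$)
$W = -28$ ($W = 0 - 28 = -28$)
$F{\left(g \right)} = 8 + g^{2} - 395 g$ ($F{\left(g \right)} = 8 + \left(\left(g^{2} - 396 g\right) + g\right) = 8 + \left(g^{2} - 395 g\right) = 8 + g^{2} - 395 g$)
$\frac{1}{F{\left(W \right)}} = \frac{1}{8 + \left(-28\right)^{2} - -11060} = \frac{1}{8 + 784 + 11060} = \frac{1}{11852}$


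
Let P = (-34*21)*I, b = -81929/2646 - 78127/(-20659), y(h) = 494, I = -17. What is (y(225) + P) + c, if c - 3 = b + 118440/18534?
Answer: 2129987525328029/168856212546 ≈ 12614.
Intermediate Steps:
b = -1485847169/54663714 (b = -81929*1/2646 - 78127*(-1/20659) = -81929/2646 + 78127/20659 = -1485847169/54663714 ≈ -27.182)
c = -3004151553043/168856212546 (c = 3 + (-1485847169/54663714 + 118440/18534) = 3 + (-1485847169/54663714 + 118440*(1/18534)) = 3 + (-1485847169/54663714 + 19740/3089) = 3 - 3510720190681/168856212546 = -3004151553043/168856212546 ≈ -17.791)
P = 12138 (P = -34*21*(-17) = -714*(-17) = 12138)
(y(225) + P) + c = (494 + 12138) - 3004151553043/168856212546 = 12632 - 3004151553043/168856212546 = 2129987525328029/168856212546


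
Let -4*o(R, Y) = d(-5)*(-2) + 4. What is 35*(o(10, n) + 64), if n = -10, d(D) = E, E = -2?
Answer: 2170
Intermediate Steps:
d(D) = -2
o(R, Y) = -2 (o(R, Y) = -(-2*(-2) + 4)/4 = -(4 + 4)/4 = -1/4*8 = -2)
35*(o(10, n) + 64) = 35*(-2 + 64) = 35*62 = 2170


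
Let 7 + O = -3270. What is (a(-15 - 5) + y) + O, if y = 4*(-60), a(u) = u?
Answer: -3537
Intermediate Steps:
O = -3277 (O = -7 - 3270 = -3277)
y = -240
(a(-15 - 5) + y) + O = ((-15 - 5) - 240) - 3277 = (-20 - 240) - 3277 = -260 - 3277 = -3537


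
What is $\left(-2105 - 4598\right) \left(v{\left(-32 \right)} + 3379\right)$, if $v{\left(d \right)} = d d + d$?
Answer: $-29298813$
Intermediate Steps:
$v{\left(d \right)} = d + d^{2}$ ($v{\left(d \right)} = d^{2} + d = d + d^{2}$)
$\left(-2105 - 4598\right) \left(v{\left(-32 \right)} + 3379\right) = \left(-2105 - 4598\right) \left(- 32 \left(1 - 32\right) + 3379\right) = - 6703 \left(\left(-32\right) \left(-31\right) + 3379\right) = - 6703 \left(992 + 3379\right) = \left(-6703\right) 4371 = -29298813$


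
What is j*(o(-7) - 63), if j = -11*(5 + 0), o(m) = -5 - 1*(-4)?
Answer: 3520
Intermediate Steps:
o(m) = -1 (o(m) = -5 + 4 = -1)
j = -55 (j = -11*5 = -55)
j*(o(-7) - 63) = -55*(-1 - 63) = -55*(-64) = 3520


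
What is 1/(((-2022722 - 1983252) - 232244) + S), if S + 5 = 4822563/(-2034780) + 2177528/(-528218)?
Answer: -179134570340/759213419135940249 ≈ -2.3595e-7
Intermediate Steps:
S = -2058698686129/179134570340 (S = -5 + (4822563/(-2034780) + 2177528/(-528218)) = -5 + (4822563*(-1/2034780) + 2177528*(-1/528218)) = -5 + (-1607521/678260 - 1088764/264109) = -5 - 1163025834429/179134570340 = -2058698686129/179134570340 ≈ -11.492)
1/(((-2022722 - 1983252) - 232244) + S) = 1/(((-2022722 - 1983252) - 232244) - 2058698686129/179134570340) = 1/((-4005974 - 232244) - 2058698686129/179134570340) = 1/(-4238218 - 2058698686129/179134570340) = 1/(-759213419135940249/179134570340) = -179134570340/759213419135940249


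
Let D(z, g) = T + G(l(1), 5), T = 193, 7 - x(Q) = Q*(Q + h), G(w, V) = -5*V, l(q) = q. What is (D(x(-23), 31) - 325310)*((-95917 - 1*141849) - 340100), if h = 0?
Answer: 187888506972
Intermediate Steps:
x(Q) = 7 - Q**2 (x(Q) = 7 - Q*(Q + 0) = 7 - Q*Q = 7 - Q**2)
D(z, g) = 168 (D(z, g) = 193 - 5*5 = 193 - 25 = 168)
(D(x(-23), 31) - 325310)*((-95917 - 1*141849) - 340100) = (168 - 325310)*((-95917 - 1*141849) - 340100) = -325142*((-95917 - 141849) - 340100) = -325142*(-237766 - 340100) = -325142*(-577866) = 187888506972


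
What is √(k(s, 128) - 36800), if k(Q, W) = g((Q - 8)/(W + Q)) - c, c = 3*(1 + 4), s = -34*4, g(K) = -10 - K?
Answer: I*√36843 ≈ 191.95*I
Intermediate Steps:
s = -136
c = 15 (c = 3*5 = 15)
k(Q, W) = -25 - (-8 + Q)/(Q + W) (k(Q, W) = (-10 - (Q - 8)/(W + Q)) - 1*15 = (-10 - (-8 + Q)/(Q + W)) - 15 = -25 - (-8 + Q)/(Q + W))
√(k(s, 128) - 36800) = √((8 - 26*(-136) - 25*128)/(-136 + 128) - 36800) = √((8 + 3536 - 3200)/(-8) - 36800) = √(-⅛*344 - 36800) = √(-43 - 36800) = √(-36843) = I*√36843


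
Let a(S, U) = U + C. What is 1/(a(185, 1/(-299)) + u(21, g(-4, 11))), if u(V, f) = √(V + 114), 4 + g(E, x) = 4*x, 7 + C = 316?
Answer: 5524922/1704768593 - 268203*√15/8523842965 ≈ 0.0031190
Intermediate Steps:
C = 309 (C = -7 + 316 = 309)
g(E, x) = -4 + 4*x
u(V, f) = √(114 + V)
a(S, U) = 309 + U (a(S, U) = U + 309 = 309 + U)
1/(a(185, 1/(-299)) + u(21, g(-4, 11))) = 1/((309 + 1/(-299)) + √(114 + 21)) = 1/((309 - 1/299) + √135) = 1/(92390/299 + 3*√15)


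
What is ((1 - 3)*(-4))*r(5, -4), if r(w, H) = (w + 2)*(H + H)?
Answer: -448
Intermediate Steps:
r(w, H) = 2*H*(2 + w) (r(w, H) = (2 + w)*(2*H) = 2*H*(2 + w))
((1 - 3)*(-4))*r(5, -4) = ((1 - 3)*(-4))*(2*(-4)*(2 + 5)) = (-2*(-4))*(2*(-4)*7) = 8*(-56) = -448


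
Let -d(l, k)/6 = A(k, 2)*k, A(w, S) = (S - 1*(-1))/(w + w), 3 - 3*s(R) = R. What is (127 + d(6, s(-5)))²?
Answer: 13924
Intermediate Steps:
s(R) = 1 - R/3
A(w, S) = (1 + S)/(2*w) (A(w, S) = (S + 1)/((2*w)) = (1 + S)*(1/(2*w)) = (1 + S)/(2*w))
d(l, k) = -9 (d(l, k) = -6*(1 + 2)/(2*k)*k = -6*(½)*3/k*k = -6*3/(2*k)*k = -6*3/2 = -9)
(127 + d(6, s(-5)))² = (127 - 9)² = 118² = 13924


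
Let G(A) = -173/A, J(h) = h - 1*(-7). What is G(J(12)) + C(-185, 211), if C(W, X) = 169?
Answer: 3038/19 ≈ 159.89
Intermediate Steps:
J(h) = 7 + h (J(h) = h + 7 = 7 + h)
G(J(12)) + C(-185, 211) = -173/(7 + 12) + 169 = -173/19 + 169 = 3038/19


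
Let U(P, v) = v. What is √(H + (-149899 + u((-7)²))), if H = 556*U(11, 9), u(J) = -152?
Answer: I*√145047 ≈ 380.85*I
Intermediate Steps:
H = 5004 (H = 556*9 = 5004)
√(H + (-149899 + u((-7)²))) = √(5004 + (-149899 - 152)) = √(5004 - 150051) = √(-145047) = I*√145047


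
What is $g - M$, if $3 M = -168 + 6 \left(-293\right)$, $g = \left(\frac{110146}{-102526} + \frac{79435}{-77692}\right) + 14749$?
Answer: $\frac{61289769605515}{3982724996} \approx 15389.0$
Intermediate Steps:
$g = \frac{58732860158083}{3982724996}$ ($g = \left(110146 \left(- \frac{1}{102526}\right) + 79435 \left(- \frac{1}{77692}\right)\right) + 14749 = \left(- \frac{55073}{51263} - \frac{79435}{77692}\right) + 14749 = - \frac{8350807921}{3982724996} + 14749 = \frac{58732860158083}{3982724996} \approx 14747.0$)
$M = -642$ ($M = \frac{-168 + 6 \left(-293\right)}{3} = \frac{-168 - 1758}{3} = \frac{1}{3} \left(-1926\right) = -642$)
$g - M = \frac{58732860158083}{3982724996} - -642 = \frac{58732860158083}{3982724996} + 642 = \frac{61289769605515}{3982724996}$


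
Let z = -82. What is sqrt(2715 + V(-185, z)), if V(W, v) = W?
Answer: sqrt(2530) ≈ 50.299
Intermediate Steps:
sqrt(2715 + V(-185, z)) = sqrt(2715 - 185) = sqrt(2530)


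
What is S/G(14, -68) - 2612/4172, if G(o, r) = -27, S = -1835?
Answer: 1896274/28161 ≈ 67.337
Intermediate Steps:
S/G(14, -68) - 2612/4172 = -1835/(-27) - 2612/4172 = -1835*(-1/27) - 2612*1/4172 = 1835/27 - 653/1043 = 1896274/28161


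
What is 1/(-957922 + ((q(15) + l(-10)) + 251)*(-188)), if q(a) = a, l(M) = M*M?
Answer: -1/1026730 ≈ -9.7397e-7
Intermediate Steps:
l(M) = M**2
1/(-957922 + ((q(15) + l(-10)) + 251)*(-188)) = 1/(-957922 + ((15 + (-10)**2) + 251)*(-188)) = 1/(-957922 + ((15 + 100) + 251)*(-188)) = 1/(-957922 + (115 + 251)*(-188)) = 1/(-957922 + 366*(-188)) = 1/(-957922 - 68808) = 1/(-1026730) = -1/1026730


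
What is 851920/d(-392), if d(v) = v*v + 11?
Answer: 170384/30735 ≈ 5.5436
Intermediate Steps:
d(v) = 11 + v² (d(v) = v² + 11 = 11 + v²)
851920/d(-392) = 851920/(11 + (-392)²) = 851920/(11 + 153664) = 851920/153675 = 851920*(1/153675) = 170384/30735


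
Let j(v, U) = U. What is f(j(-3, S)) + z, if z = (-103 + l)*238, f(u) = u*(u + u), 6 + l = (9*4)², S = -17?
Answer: 283084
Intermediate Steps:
l = 1290 (l = -6 + (9*4)² = -6 + 36² = -6 + 1296 = 1290)
f(u) = 2*u² (f(u) = u*(2*u) = 2*u²)
z = 282506 (z = (-103 + 1290)*238 = 1187*238 = 282506)
f(j(-3, S)) + z = 2*(-17)² + 282506 = 2*289 + 282506 = 578 + 282506 = 283084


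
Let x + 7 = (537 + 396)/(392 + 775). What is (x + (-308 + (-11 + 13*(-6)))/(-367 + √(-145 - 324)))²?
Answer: (3525239304*√469 + 531297732505*I)/(302642*(367*√469 + 67110*I)) ≈ 26.236 - 0.6517*I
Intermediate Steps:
x = -2412/389 (x = -7 + (537 + 396)/(392 + 775) = -7 + 933/1167 = -7 + 933*(1/1167) = -7 + 311/389 = -2412/389 ≈ -6.2005)
(x + (-308 + (-11 + 13*(-6)))/(-367 + √(-145 - 324)))² = (-2412/389 + (-308 + (-11 + 13*(-6)))/(-367 + √(-145 - 324)))² = (-2412/389 + (-308 + (-11 - 78))/(-367 + √(-469)))² = (-2412/389 + (-308 - 89)/(-367 + I*√469))² = (-2412/389 - 397/(-367 + I*√469))²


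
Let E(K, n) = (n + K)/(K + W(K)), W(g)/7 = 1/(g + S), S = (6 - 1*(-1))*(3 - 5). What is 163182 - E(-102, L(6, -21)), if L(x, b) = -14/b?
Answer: 5795699830/35517 ≈ 1.6318e+5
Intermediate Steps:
S = -14 (S = (6 + 1)*(-2) = 7*(-2) = -14)
W(g) = 7/(-14 + g) (W(g) = 7/(g - 14) = 7/(-14 + g))
E(K, n) = (K + n)/(K + 7/(-14 + K)) (E(K, n) = (n + K)/(K + 7/(-14 + K)) = (K + n)/(K + 7/(-14 + K)))
163182 - E(-102, L(6, -21)) = 163182 - (-14 - 102)*(-102 - 14/(-21))/(7 - 102*(-14 - 102)) = 163182 - (-116)*(-102 - 14*(-1/21))/(7 - 102*(-116)) = 163182 - (-116)*(-102 + ⅔)/(7 + 11832) = 163182 - (-116)*(-304)/(11839*3) = 163182 - 1*35264/35517 = 163182 - 35264/35517 = 5795699830/35517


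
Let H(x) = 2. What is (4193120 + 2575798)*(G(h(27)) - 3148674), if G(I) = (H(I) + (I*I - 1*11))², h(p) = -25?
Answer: -18744609566124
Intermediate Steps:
G(I) = (-9 + I²)² (G(I) = (2 + (I*I - 1*11))² = (2 + (I² - 11))² = (2 + (-11 + I²))² = (-9 + I²)²)
(4193120 + 2575798)*(G(h(27)) - 3148674) = (4193120 + 2575798)*((-9 + (-25)²)² - 3148674) = 6768918*((-9 + 625)² - 3148674) = 6768918*(616² - 3148674) = 6768918*(379456 - 3148674) = 6768918*(-2769218) = -18744609566124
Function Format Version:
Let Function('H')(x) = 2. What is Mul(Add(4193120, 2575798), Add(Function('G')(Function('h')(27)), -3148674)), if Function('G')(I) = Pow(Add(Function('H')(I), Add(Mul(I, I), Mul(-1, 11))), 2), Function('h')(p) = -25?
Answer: -18744609566124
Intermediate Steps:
Function('G')(I) = Pow(Add(-9, Pow(I, 2)), 2) (Function('G')(I) = Pow(Add(2, Add(Mul(I, I), Mul(-1, 11))), 2) = Pow(Add(2, Add(Pow(I, 2), -11)), 2) = Pow(Add(2, Add(-11, Pow(I, 2))), 2) = Pow(Add(-9, Pow(I, 2)), 2))
Mul(Add(4193120, 2575798), Add(Function('G')(Function('h')(27)), -3148674)) = Mul(Add(4193120, 2575798), Add(Pow(Add(-9, Pow(-25, 2)), 2), -3148674)) = Mul(6768918, Add(Pow(Add(-9, 625), 2), -3148674)) = Mul(6768918, Add(Pow(616, 2), -3148674)) = Mul(6768918, Add(379456, -3148674)) = Mul(6768918, -2769218) = -18744609566124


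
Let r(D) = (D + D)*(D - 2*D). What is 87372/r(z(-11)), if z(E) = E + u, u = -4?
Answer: -4854/25 ≈ -194.16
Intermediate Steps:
z(E) = -4 + E (z(E) = E - 4 = -4 + E)
r(D) = -2*D² (r(D) = (2*D)*(-D) = -2*D²)
87372/r(z(-11)) = 87372/((-2*(-4 - 11)²)) = 87372/((-2*(-15)²)) = 87372/((-2*225)) = 87372/(-450) = 87372*(-1/450) = -4854/25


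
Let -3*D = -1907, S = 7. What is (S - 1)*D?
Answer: 3814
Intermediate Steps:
D = 1907/3 (D = -⅓*(-1907) = 1907/3 ≈ 635.67)
(S - 1)*D = (7 - 1)*(1907/3) = 6*(1907/3) = 3814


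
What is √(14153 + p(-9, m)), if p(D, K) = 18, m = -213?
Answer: √14171 ≈ 119.04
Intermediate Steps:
√(14153 + p(-9, m)) = √(14153 + 18) = √14171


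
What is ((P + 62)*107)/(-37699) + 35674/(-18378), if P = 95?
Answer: -826803074/346416111 ≈ -2.3867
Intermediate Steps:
((P + 62)*107)/(-37699) + 35674/(-18378) = ((95 + 62)*107)/(-37699) + 35674/(-18378) = (157*107)*(-1/37699) + 35674*(-1/18378) = 16799*(-1/37699) - 17837/9189 = -16799/37699 - 17837/9189 = -826803074/346416111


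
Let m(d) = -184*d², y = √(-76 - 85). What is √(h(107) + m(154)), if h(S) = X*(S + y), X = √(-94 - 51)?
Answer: √(-4363744 - √23345 + 107*I*√145) ≈ 0.31 + 2089.0*I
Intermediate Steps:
y = I*√161 (y = √(-161) = I*√161 ≈ 12.689*I)
X = I*√145 (X = √(-145) = I*√145 ≈ 12.042*I)
h(S) = I*√145*(S + I*√161) (h(S) = (I*√145)*(S + I*√161) = I*√145*(S + I*√161))
√(h(107) + m(154)) = √((-√23345 + I*107*√145) - 184*154²) = √((-√23345 + 107*I*√145) - 184*23716) = √((-√23345 + 107*I*√145) - 4363744) = √(-4363744 - √23345 + 107*I*√145)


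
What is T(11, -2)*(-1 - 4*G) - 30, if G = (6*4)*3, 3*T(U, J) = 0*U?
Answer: -30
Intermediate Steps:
T(U, J) = 0 (T(U, J) = (0*U)/3 = (⅓)*0 = 0)
G = 72 (G = 24*3 = 72)
T(11, -2)*(-1 - 4*G) - 30 = 0*(-1 - 4*72) - 30 = 0*(-1 - 288) - 30 = 0*(-289) - 30 = 0 - 30 = -30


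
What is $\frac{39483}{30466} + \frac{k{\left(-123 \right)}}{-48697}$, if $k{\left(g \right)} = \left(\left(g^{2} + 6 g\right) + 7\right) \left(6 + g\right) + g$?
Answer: $\frac{53248438725}{1483602802} \approx 35.891$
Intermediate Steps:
$k{\left(g \right)} = g + \left(6 + g\right) \left(7 + g^{2} + 6 g\right)$ ($k{\left(g \right)} = \left(7 + g^{2} + 6 g\right) \left(6 + g\right) + g = \left(6 + g\right) \left(7 + g^{2} + 6 g\right) + g = g + \left(6 + g\right) \left(7 + g^{2} + 6 g\right)$)
$\frac{39483}{30466} + \frac{k{\left(-123 \right)}}{-48697} = \frac{39483}{30466} + \frac{42 + \left(-123\right)^{3} + 12 \left(-123\right)^{2} + 44 \left(-123\right)}{-48697} = 39483 \cdot \frac{1}{30466} + \left(42 - 1860867 + 12 \cdot 15129 - 5412\right) \left(- \frac{1}{48697}\right) = \frac{39483}{30466} + \left(42 - 1860867 + 181548 - 5412\right) \left(- \frac{1}{48697}\right) = \frac{39483}{30466} - - \frac{1684689}{48697} = \frac{39483}{30466} + \frac{1684689}{48697} = \frac{53248438725}{1483602802}$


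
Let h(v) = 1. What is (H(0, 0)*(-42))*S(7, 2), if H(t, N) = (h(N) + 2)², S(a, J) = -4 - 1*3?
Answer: 2646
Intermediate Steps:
S(a, J) = -7 (S(a, J) = -4 - 3 = -7)
H(t, N) = 9 (H(t, N) = (1 + 2)² = 3² = 9)
(H(0, 0)*(-42))*S(7, 2) = (9*(-42))*(-7) = -378*(-7) = 2646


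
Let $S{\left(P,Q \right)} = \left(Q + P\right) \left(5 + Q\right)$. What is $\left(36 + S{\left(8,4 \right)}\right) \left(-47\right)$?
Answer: $-6768$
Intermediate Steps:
$S{\left(P,Q \right)} = \left(5 + Q\right) \left(P + Q\right)$ ($S{\left(P,Q \right)} = \left(P + Q\right) \left(5 + Q\right) = \left(5 + Q\right) \left(P + Q\right)$)
$\left(36 + S{\left(8,4 \right)}\right) \left(-47\right) = \left(36 + \left(4^{2} + 5 \cdot 8 + 5 \cdot 4 + 8 \cdot 4\right)\right) \left(-47\right) = \left(36 + \left(16 + 40 + 20 + 32\right)\right) \left(-47\right) = \left(36 + 108\right) \left(-47\right) = 144 \left(-47\right) = -6768$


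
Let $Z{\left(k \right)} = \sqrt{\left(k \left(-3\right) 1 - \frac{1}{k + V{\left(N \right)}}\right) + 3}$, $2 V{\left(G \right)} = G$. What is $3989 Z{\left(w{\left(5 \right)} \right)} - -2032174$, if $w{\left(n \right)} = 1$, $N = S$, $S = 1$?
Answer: $2032174 + \frac{3989 i \sqrt{6}}{3} \approx 2.0322 \cdot 10^{6} + 3257.0 i$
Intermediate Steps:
$N = 1$
$V{\left(G \right)} = \frac{G}{2}$
$Z{\left(k \right)} = \sqrt{3 - \frac{1}{\frac{1}{2} + k} - 3 k}$ ($Z{\left(k \right)} = \sqrt{\left(k \left(-3\right) 1 - \frac{1}{k + \frac{1}{2} \cdot 1}\right) + 3} = \sqrt{\left(- 3 k 1 - \frac{1}{k + \frac{1}{2}}\right) + 3} = \sqrt{\left(- 3 k - \frac{1}{\frac{1}{2} + k}\right) + 3} = \sqrt{\left(- \frac{1}{\frac{1}{2} + k} - 3 k\right) + 3} = \sqrt{3 - \frac{1}{\frac{1}{2} + k} - 3 k}$)
$3989 Z{\left(w{\left(5 \right)} \right)} - -2032174 = 3989 \sqrt{\frac{1 - 6 \cdot 1^{2} + 3 \cdot 1}{1 + 2 \cdot 1}} - -2032174 = 3989 \sqrt{\frac{1 - 6 + 3}{1 + 2}} + 2032174 = 3989 \sqrt{\frac{1 - 6 + 3}{3}} + 2032174 = 3989 \sqrt{\frac{1}{3} \left(-2\right)} + 2032174 = 3989 \sqrt{- \frac{2}{3}} + 2032174 = 3989 \frac{i \sqrt{6}}{3} + 2032174 = \frac{3989 i \sqrt{6}}{3} + 2032174 = 2032174 + \frac{3989 i \sqrt{6}}{3}$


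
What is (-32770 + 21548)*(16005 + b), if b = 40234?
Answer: -631114058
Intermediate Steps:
(-32770 + 21548)*(16005 + b) = (-32770 + 21548)*(16005 + 40234) = -11222*56239 = -631114058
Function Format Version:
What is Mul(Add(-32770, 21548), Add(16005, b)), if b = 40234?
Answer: -631114058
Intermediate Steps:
Mul(Add(-32770, 21548), Add(16005, b)) = Mul(Add(-32770, 21548), Add(16005, 40234)) = Mul(-11222, 56239) = -631114058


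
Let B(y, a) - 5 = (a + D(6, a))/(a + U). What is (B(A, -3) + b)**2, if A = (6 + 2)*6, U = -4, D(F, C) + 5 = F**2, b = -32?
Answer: 961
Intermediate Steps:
D(F, C) = -5 + F**2
A = 48 (A = 8*6 = 48)
B(y, a) = 5 + (31 + a)/(-4 + a) (B(y, a) = 5 + (a + (-5 + 6**2))/(a - 4) = 5 + (a + (-5 + 36))/(-4 + a) = 5 + (a + 31)/(-4 + a) = 5 + (31 + a)/(-4 + a))
(B(A, -3) + b)**2 = ((11 + 6*(-3))/(-4 - 3) - 32)**2 = ((11 - 18)/(-7) - 32)**2 = (-1/7*(-7) - 32)**2 = (1 - 32)**2 = (-31)**2 = 961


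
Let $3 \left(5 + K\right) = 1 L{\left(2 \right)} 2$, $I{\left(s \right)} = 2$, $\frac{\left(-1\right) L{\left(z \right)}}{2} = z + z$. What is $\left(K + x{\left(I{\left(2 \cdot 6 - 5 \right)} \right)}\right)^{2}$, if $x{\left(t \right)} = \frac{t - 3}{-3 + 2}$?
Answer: $\frac{784}{9} \approx 87.111$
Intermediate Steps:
$L{\left(z \right)} = - 4 z$ ($L{\left(z \right)} = - 2 \left(z + z\right) = - 2 \cdot 2 z = - 4 z$)
$x{\left(t \right)} = 3 - t$ ($x{\left(t \right)} = \frac{-3 + t}{-1} = \left(-3 + t\right) \left(-1\right) = 3 - t$)
$K = - \frac{31}{3}$ ($K = -5 + \frac{1 \left(\left(-4\right) 2\right) 2}{3} = -5 + \frac{1 \left(-8\right) 2}{3} = -5 + \frac{\left(-8\right) 2}{3} = -5 + \frac{1}{3} \left(-16\right) = -5 - \frac{16}{3} = - \frac{31}{3} \approx -10.333$)
$\left(K + x{\left(I{\left(2 \cdot 6 - 5 \right)} \right)}\right)^{2} = \left(- \frac{31}{3} + \left(3 - 2\right)\right)^{2} = \left(- \frac{31}{3} + 1\right)^{2} = \left(- \frac{28}{3}\right)^{2} = \frac{784}{9}$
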